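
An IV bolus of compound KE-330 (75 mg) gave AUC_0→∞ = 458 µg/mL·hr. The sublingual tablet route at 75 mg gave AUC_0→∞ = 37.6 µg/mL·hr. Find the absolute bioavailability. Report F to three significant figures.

F = 0.0821

F = (AUC_ev / D_ev) / (AUC_iv / D_iv)
  = (37.6/75) / (458/75)
  = 0.501333 / 6.10667 = 0.0821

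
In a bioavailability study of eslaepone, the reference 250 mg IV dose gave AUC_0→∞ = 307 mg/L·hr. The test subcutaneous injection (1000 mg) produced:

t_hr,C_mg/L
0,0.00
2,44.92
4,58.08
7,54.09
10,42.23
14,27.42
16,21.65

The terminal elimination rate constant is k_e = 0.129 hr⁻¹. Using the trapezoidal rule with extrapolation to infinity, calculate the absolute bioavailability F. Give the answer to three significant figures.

F = 0.665

Trapezoidal AUC_0→16 (subcutaneous injection):
  [0→2]: (0.00+44.92)/2 × 2 = 44.92
  [2→4]: (44.92+58.08)/2 × 2 = 103.0
  [4→7]: (58.08+54.09)/2 × 3 = 168.255
  [7→10]: (54.09+42.23)/2 × 3 = 144.48
  [10→14]: (42.23+27.42)/2 × 4 = 139.3
  [14→16]: (27.42+21.65)/2 × 2 = 49.07
  Sum = 649.025 mg/L·hr
Tail: C_last/k_e = 21.65/0.129 = 167.829
AUC_0→∞ (subcutaneous injection) = 649.025 + 167.829 = 816.854 mg/L·hr
F = (AUC_ev/D_ev)/(AUC_iv/D_iv) = (816.854/1000)/(307/250) = 0.816854/1.228 = 0.6652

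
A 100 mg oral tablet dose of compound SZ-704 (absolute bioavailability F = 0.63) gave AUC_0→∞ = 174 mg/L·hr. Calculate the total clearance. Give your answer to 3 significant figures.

CL = F × Dose / AUC_0→∞
   = 0.63 × 100 / 174 = 0.362069 L/hr

CL = 0.362 L/hr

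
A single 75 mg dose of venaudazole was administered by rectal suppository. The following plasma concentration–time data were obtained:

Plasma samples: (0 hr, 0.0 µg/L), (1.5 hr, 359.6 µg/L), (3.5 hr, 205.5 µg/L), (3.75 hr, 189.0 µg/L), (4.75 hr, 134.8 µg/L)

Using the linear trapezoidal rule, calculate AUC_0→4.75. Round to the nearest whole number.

AUC = 1046 µg/L·hr

Trapezoidal AUC_0→4.75:
  [0→1.5]: (0.0+359.6)/2 × 1.5 = 269.7
  [1.5→3.5]: (359.6+205.5)/2 × 2 = 565.1
  [3.5→3.75]: (205.5+189.0)/2 × 0.25 = 49.3125
  [3.75→4.75]: (189.0+134.8)/2 × 1 = 161.9
  Sum = 1046.0125 µg/L·hr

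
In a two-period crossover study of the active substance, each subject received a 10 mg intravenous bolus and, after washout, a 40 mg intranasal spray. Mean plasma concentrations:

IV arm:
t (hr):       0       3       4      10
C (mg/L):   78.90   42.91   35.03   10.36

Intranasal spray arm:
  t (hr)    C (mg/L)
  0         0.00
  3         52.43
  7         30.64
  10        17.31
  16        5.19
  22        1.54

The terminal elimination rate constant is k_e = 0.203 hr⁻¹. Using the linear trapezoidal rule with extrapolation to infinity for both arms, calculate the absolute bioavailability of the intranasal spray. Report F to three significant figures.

F = 0.252

Trapezoidal AUC_0→10 (IV):
  [0→3]: (78.90+42.91)/2 × 3 = 182.715
  [3→4]: (42.91+35.03)/2 × 1 = 38.97
  [4→10]: (35.03+10.36)/2 × 6 = 136.17
  Sum = 357.855 mg/L·hr
IV tail: 10.36/0.203 = 51.034; AUC_iv,0→∞ = 357.855 + 51.034 = 408.889 mg/L·hr
Trapezoidal AUC_0→22 (intranasal spray):
  [0→3]: (0.00+52.43)/2 × 3 = 78.645
  [3→7]: (52.43+30.64)/2 × 4 = 166.14
  [7→10]: (30.64+17.31)/2 × 3 = 71.925
  [10→16]: (17.31+5.19)/2 × 6 = 67.5
  [16→22]: (5.19+1.54)/2 × 6 = 20.19
  Sum = 404.4 mg/L·hr
intranasal spray tail: 1.54/0.203 = 7.586; AUC_ev,0→∞ = 404.4 + 7.586 = 411.986 mg/L·hr
F = (AUC_ev/D_ev)/(AUC_iv/D_iv) = (411.986/40)/(408.889/10) = 10.29965/40.8889 = 0.2519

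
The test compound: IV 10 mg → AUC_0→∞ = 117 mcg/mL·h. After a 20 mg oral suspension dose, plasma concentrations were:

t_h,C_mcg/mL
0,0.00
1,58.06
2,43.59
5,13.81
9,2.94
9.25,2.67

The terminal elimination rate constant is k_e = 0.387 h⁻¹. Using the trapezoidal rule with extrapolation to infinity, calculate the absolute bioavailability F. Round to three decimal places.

Trapezoidal AUC_0→9.25 (oral suspension):
  [0→1]: (0.00+58.06)/2 × 1 = 29.03
  [1→2]: (58.06+43.59)/2 × 1 = 50.825
  [2→5]: (43.59+13.81)/2 × 3 = 86.1
  [5→9]: (13.81+2.94)/2 × 4 = 33.5
  [9→9.25]: (2.94+2.67)/2 × 0.25 = 0.70125
  Sum = 200.15625 mcg/mL·h
Tail: C_last/k_e = 2.67/0.387 = 6.899
AUC_0→∞ (oral suspension) = 200.15625 + 6.899 = 207.05525 mcg/mL·h
F = (AUC_ev/D_ev)/(AUC_iv/D_iv) = (207.05525/20)/(117/10) = 10.3528/11.7 = 0.8849

F = 0.885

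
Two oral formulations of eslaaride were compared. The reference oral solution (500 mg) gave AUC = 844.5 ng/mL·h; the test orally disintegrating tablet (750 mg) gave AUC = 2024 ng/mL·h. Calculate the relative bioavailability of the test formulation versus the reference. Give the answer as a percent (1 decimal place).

F_rel = 159.8%

F_rel = (AUC_test/D_test) / (AUC_ref/D_ref)
      = (2024/750) / (844.5/500)
      = 2.69867 / 1.689 = 1.5978 = 159.78%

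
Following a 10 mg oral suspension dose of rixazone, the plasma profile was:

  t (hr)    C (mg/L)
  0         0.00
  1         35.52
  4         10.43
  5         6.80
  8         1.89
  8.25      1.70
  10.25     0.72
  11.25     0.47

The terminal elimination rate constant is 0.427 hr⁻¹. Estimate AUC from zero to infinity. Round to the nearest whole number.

Trapezoidal AUC_0→11.25:
  [0→1]: (0.00+35.52)/2 × 1 = 17.76
  [1→4]: (35.52+10.43)/2 × 3 = 68.925
  [4→5]: (10.43+6.80)/2 × 1 = 8.615
  [5→8]: (6.80+1.89)/2 × 3 = 13.035
  [8→8.25]: (1.89+1.70)/2 × 0.25 = 0.44875
  [8.25→10.25]: (1.70+0.72)/2 × 2 = 2.42
  [10.25→11.25]: (0.72+0.47)/2 × 1 = 0.595
  Sum = 111.79875 mg/L·hr
Extrapolated tail: C_last / k_e = 0.47 / 0.427 = 1.101
AUC_0→∞ = 111.79875 + 1.101 = 112.89975 mg/L·hr

AUC = 113 mg/L·hr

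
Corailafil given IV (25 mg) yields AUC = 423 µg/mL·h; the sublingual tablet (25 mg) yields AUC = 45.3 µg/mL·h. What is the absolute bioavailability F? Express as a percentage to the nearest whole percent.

F = 11%

F = (AUC_ev / D_ev) / (AUC_iv / D_iv)
  = (45.3/25) / (423/25)
  = 1.812 / 16.92 = 0.1071
  = 10.71%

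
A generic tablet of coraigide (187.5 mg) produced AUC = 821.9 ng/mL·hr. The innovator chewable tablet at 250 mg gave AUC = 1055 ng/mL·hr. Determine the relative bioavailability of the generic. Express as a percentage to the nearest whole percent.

F_rel = 104%

F_rel = (AUC_test/D_test) / (AUC_ref/D_ref)
      = (821.9/187.5) / (1055/250)
      = 4.38347 / 4.22 = 1.0387 = 103.87%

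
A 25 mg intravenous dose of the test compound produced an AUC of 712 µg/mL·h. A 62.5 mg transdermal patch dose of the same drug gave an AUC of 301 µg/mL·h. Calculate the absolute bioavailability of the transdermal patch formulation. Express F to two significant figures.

F = (AUC_ev / D_ev) / (AUC_iv / D_iv)
  = (301/62.5) / (712/25)
  = 4.816 / 28.48 = 0.1691

F = 0.17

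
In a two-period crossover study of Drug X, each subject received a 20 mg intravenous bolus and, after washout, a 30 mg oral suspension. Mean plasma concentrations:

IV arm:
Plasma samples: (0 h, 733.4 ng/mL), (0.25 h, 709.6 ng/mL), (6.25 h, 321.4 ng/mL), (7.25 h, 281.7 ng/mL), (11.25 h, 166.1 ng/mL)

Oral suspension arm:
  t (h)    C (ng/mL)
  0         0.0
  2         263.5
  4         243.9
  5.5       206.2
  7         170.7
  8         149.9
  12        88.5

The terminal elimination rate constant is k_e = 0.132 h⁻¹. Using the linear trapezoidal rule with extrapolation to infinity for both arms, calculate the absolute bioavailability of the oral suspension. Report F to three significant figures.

F = 0.314

Trapezoidal AUC_0→11.25 (IV):
  [0→0.25]: (733.4+709.6)/2 × 0.25 = 180.375
  [0.25→6.25]: (709.6+321.4)/2 × 6 = 3093.0
  [6.25→7.25]: (321.4+281.7)/2 × 1 = 301.55
  [7.25→11.25]: (281.7+166.1)/2 × 4 = 895.6
  Sum = 4470.525 ng/mL·h
IV tail: 166.1/0.132 = 1258.333; AUC_iv,0→∞ = 4470.525 + 1258.333 = 5728.858 ng/mL·h
Trapezoidal AUC_0→12 (oral suspension):
  [0→2]: (0.0+263.5)/2 × 2 = 263.5
  [2→4]: (263.5+243.9)/2 × 2 = 507.4
  [4→5.5]: (243.9+206.2)/2 × 1.5 = 337.575
  [5.5→7]: (206.2+170.7)/2 × 1.5 = 282.675
  [7→8]: (170.7+149.9)/2 × 1 = 160.3
  [8→12]: (149.9+88.5)/2 × 4 = 476.8
  Sum = 2028.25 ng/mL·h
oral suspension tail: 88.5/0.132 = 670.455; AUC_ev,0→∞ = 2028.25 + 670.455 = 2698.705 ng/mL·h
F = (AUC_ev/D_ev)/(AUC_iv/D_iv) = (2698.705/30)/(5728.858/20) = 89.9568/286.4429 = 0.3140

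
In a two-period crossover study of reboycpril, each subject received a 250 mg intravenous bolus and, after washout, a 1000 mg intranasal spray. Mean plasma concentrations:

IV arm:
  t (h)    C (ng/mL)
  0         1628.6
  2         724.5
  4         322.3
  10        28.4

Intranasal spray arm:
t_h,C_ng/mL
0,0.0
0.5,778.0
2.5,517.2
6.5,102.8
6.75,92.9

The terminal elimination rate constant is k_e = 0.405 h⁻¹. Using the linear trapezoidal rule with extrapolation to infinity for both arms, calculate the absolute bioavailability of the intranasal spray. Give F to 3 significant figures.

F = 0.165

Trapezoidal AUC_0→10 (IV):
  [0→2]: (1628.6+724.5)/2 × 2 = 2353.1
  [2→4]: (724.5+322.3)/2 × 2 = 1046.8
  [4→10]: (322.3+28.4)/2 × 6 = 1052.1
  Sum = 4452.0 ng/mL·h
IV tail: 28.4/0.405 = 70.123; AUC_iv,0→∞ = 4452.0 + 70.123 = 4522.123 ng/mL·h
Trapezoidal AUC_0→6.75 (intranasal spray):
  [0→0.5]: (0.0+778.0)/2 × 0.5 = 194.5
  [0.5→2.5]: (778.0+517.2)/2 × 2 = 1295.2
  [2.5→6.5]: (517.2+102.8)/2 × 4 = 1240.0
  [6.5→6.75]: (102.8+92.9)/2 × 0.25 = 24.4625
  Sum = 2754.1625 ng/mL·h
intranasal spray tail: 92.9/0.405 = 229.383; AUC_ev,0→∞ = 2754.1625 + 229.383 = 2983.5455 ng/mL·h
F = (AUC_ev/D_ev)/(AUC_iv/D_iv) = (2983.5455/1000)/(4522.123/250) = 2.9835455/18.088492 = 0.1649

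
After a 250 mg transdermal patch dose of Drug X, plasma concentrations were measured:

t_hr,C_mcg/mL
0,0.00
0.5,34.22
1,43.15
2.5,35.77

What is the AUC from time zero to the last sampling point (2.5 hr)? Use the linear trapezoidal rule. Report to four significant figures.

AUC = 87.09 mcg/mL·hr

Trapezoidal AUC_0→2.5:
  [0→0.5]: (0.00+34.22)/2 × 0.5 = 8.555
  [0.5→1]: (34.22+43.15)/2 × 0.5 = 19.3425
  [1→2.5]: (43.15+35.77)/2 × 1.5 = 59.19
  Sum = 87.0875 mcg/mL·hr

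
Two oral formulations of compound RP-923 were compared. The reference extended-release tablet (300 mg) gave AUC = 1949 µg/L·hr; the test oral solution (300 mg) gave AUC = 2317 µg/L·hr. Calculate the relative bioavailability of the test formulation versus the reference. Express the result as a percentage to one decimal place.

F_rel = (AUC_test/D_test) / (AUC_ref/D_ref)
      = (2317/300) / (1949/300)
      = 7.72333 / 6.49667 = 1.1888 = 118.88%

F_rel = 118.9%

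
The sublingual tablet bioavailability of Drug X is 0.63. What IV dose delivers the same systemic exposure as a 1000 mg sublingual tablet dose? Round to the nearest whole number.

Systemic exposure from an extravascular dose = F × D_ev, so the equivalent IV dose is F × D_ev.
D_iv = F × D_ev = 0.63 × 1000 = 630 mg

D_iv = 630 mg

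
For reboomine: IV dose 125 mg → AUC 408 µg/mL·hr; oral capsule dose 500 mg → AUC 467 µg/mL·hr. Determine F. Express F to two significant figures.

F = (AUC_ev / D_ev) / (AUC_iv / D_iv)
  = (467/500) / (408/125)
  = 0.934 / 3.264 = 0.2862

F = 0.29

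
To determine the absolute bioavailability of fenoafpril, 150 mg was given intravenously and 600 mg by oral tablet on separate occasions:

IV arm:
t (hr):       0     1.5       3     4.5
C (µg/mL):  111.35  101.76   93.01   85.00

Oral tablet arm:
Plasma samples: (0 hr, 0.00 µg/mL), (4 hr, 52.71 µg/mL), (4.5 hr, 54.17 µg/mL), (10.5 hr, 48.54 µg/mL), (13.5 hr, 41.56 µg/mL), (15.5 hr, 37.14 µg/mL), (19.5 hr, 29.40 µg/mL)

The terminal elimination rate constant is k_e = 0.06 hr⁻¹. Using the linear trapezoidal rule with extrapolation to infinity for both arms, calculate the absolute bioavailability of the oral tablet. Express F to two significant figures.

F = 0.17

Trapezoidal AUC_0→4.5 (IV):
  [0→1.5]: (111.35+101.76)/2 × 1.5 = 159.8325
  [1.5→3]: (101.76+93.01)/2 × 1.5 = 146.0775
  [3→4.5]: (93.01+85.00)/2 × 1.5 = 133.5075
  Sum = 439.4175 µg/mL·hr
IV tail: 85.00/0.06 = 1416.667; AUC_iv,0→∞ = 439.4175 + 1416.667 = 1856.0845 µg/mL·hr
Trapezoidal AUC_0→19.5 (oral tablet):
  [0→4]: (0.00+52.71)/2 × 4 = 105.42
  [4→4.5]: (52.71+54.17)/2 × 0.5 = 26.72
  [4.5→10.5]: (54.17+48.54)/2 × 6 = 308.13
  [10.5→13.5]: (48.54+41.56)/2 × 3 = 135.15
  [13.5→15.5]: (41.56+37.14)/2 × 2 = 78.7
  [15.5→19.5]: (37.14+29.40)/2 × 4 = 133.08
  Sum = 787.2 µg/mL·hr
oral tablet tail: 29.40/0.06 = 490.000; AUC_ev,0→∞ = 787.2 + 490.000 = 1277.2 µg/mL·hr
F = (AUC_ev/D_ev)/(AUC_iv/D_iv) = (1277.2/600)/(1856.0845/150) = 2.12867/12.3739 = 0.1720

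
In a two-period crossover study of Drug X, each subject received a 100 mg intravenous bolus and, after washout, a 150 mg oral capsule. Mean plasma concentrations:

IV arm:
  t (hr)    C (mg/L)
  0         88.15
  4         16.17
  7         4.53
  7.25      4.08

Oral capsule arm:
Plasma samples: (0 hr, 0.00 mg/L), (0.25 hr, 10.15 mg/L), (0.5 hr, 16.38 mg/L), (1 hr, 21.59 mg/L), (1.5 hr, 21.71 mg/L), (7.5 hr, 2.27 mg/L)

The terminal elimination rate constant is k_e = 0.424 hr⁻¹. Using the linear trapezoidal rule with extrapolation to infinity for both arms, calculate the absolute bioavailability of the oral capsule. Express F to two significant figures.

F = 0.27

Trapezoidal AUC_0→7.25 (IV):
  [0→4]: (88.15+16.17)/2 × 4 = 208.64
  [4→7]: (16.17+4.53)/2 × 3 = 31.05
  [7→7.25]: (4.53+4.08)/2 × 0.25 = 1.07625
  Sum = 240.76625 mg/L·hr
IV tail: 4.08/0.424 = 9.623; AUC_iv,0→∞ = 240.76625 + 9.623 = 250.38925 mg/L·hr
Trapezoidal AUC_0→7.5 (oral capsule):
  [0→0.25]: (0.00+10.15)/2 × 0.25 = 1.26875
  [0.25→0.5]: (10.15+16.38)/2 × 0.25 = 3.31625
  [0.5→1]: (16.38+21.59)/2 × 0.5 = 9.4925
  [1→1.5]: (21.59+21.71)/2 × 0.5 = 10.825
  [1.5→7.5]: (21.71+2.27)/2 × 6 = 71.94
  Sum = 96.8425 mg/L·hr
oral capsule tail: 2.27/0.424 = 5.354; AUC_ev,0→∞ = 96.8425 + 5.354 = 102.1965 mg/L·hr
F = (AUC_ev/D_ev)/(AUC_iv/D_iv) = (102.1965/150)/(250.38925/100) = 0.68131/2.5038925 = 0.2721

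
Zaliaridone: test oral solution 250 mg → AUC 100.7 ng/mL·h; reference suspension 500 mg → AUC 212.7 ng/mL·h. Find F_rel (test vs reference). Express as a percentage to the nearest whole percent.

F_rel = 95%

F_rel = (AUC_test/D_test) / (AUC_ref/D_ref)
      = (100.7/250) / (212.7/500)
      = 0.4028 / 0.4254 = 0.9469 = 94.69%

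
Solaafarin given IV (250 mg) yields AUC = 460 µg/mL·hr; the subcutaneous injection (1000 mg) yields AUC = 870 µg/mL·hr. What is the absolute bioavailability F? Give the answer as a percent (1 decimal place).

F = 47.3%

F = (AUC_ev / D_ev) / (AUC_iv / D_iv)
  = (870/1000) / (460/250)
  = 0.87 / 1.84 = 0.4728
  = 47.28%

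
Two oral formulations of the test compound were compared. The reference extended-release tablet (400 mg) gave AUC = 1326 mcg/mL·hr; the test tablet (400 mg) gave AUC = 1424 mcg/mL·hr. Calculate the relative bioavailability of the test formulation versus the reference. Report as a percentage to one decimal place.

F_rel = 107.4%

F_rel = (AUC_test/D_test) / (AUC_ref/D_ref)
      = (1424/400) / (1326/400)
      = 3.56 / 3.315 = 1.0739 = 107.39%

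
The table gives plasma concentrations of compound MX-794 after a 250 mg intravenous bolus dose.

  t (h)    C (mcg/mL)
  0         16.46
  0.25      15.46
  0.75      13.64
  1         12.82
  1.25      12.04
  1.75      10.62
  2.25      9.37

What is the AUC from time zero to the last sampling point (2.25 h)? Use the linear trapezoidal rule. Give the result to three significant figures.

Trapezoidal AUC_0→2.25:
  [0→0.25]: (16.46+15.46)/2 × 0.25 = 3.99
  [0.25→0.75]: (15.46+13.64)/2 × 0.5 = 7.275
  [0.75→1]: (13.64+12.82)/2 × 0.25 = 3.3075
  [1→1.25]: (12.82+12.04)/2 × 0.25 = 3.1075
  [1.25→1.75]: (12.04+10.62)/2 × 0.5 = 5.665
  [1.75→2.25]: (10.62+9.37)/2 × 0.5 = 4.9975
  Sum = 28.3425 mcg/mL·h

AUC = 28.3 mcg/mL·h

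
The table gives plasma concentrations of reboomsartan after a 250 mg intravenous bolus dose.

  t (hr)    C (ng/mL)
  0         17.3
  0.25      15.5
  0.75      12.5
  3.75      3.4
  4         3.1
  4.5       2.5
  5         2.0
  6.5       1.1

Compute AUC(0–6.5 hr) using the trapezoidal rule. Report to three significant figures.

AUC = 40.6 ng/mL·hr

Trapezoidal AUC_0→6.5:
  [0→0.25]: (17.3+15.5)/2 × 0.25 = 4.1
  [0.25→0.75]: (15.5+12.5)/2 × 0.5 = 7.0
  [0.75→3.75]: (12.5+3.4)/2 × 3 = 23.85
  [3.75→4]: (3.4+3.1)/2 × 0.25 = 0.8125
  [4→4.5]: (3.1+2.5)/2 × 0.5 = 1.4
  [4.5→5]: (2.5+2.0)/2 × 0.5 = 1.125
  [5→6.5]: (2.0+1.1)/2 × 1.5 = 2.325
  Sum = 40.6125 ng/mL·hr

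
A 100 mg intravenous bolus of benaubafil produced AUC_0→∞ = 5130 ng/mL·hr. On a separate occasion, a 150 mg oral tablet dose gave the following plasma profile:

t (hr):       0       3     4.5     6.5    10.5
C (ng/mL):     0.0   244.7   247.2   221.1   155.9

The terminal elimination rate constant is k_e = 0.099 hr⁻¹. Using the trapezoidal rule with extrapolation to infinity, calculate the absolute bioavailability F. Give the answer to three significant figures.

Trapezoidal AUC_0→10.5 (oral tablet):
  [0→3]: (0.0+244.7)/2 × 3 = 367.05
  [3→4.5]: (244.7+247.2)/2 × 1.5 = 368.925
  [4.5→6.5]: (247.2+221.1)/2 × 2 = 468.3
  [6.5→10.5]: (221.1+155.9)/2 × 4 = 754.0
  Sum = 1958.275 ng/mL·hr
Tail: C_last/k_e = 155.9/0.099 = 1574.747
AUC_0→∞ (oral tablet) = 1958.275 + 1574.747 = 3533.022 ng/mL·hr
F = (AUC_ev/D_ev)/(AUC_iv/D_iv) = (3533.022/150)/(5130/100) = 23.55348/51.3 = 0.4591

F = 0.459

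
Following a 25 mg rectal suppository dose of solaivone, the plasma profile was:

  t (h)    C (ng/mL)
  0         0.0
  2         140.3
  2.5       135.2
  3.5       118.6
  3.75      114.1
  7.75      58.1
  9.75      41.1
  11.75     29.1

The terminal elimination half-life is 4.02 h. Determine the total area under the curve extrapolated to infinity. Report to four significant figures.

Trapezoidal AUC_0→11.75:
  [0→2]: (0.0+140.3)/2 × 2 = 140.3
  [2→2.5]: (140.3+135.2)/2 × 0.5 = 68.875
  [2.5→3.5]: (135.2+118.6)/2 × 1 = 126.9
  [3.5→3.75]: (118.6+114.1)/2 × 0.25 = 29.0875
  [3.75→7.75]: (114.1+58.1)/2 × 4 = 344.4
  [7.75→9.75]: (58.1+41.1)/2 × 2 = 99.2
  [9.75→11.75]: (41.1+29.1)/2 × 2 = 70.2
  Sum = 878.9625 ng/mL·h
k_e = ln2 / t½ = 0.693147 / 4.02 = 0.1724 h^-1
Extrapolated tail: C_last / k_e = 29.1 / 0.1724 = 168.794
AUC_0→∞ = 878.9625 + 168.794 = 1047.7565 ng/mL·h

AUC = 1048 ng/mL·h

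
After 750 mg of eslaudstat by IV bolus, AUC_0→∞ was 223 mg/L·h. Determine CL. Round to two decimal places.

CL = 3.36 L/h

CL = Dose_iv / AUC_0→∞
   = 750 / 223 = 3.36323 L/h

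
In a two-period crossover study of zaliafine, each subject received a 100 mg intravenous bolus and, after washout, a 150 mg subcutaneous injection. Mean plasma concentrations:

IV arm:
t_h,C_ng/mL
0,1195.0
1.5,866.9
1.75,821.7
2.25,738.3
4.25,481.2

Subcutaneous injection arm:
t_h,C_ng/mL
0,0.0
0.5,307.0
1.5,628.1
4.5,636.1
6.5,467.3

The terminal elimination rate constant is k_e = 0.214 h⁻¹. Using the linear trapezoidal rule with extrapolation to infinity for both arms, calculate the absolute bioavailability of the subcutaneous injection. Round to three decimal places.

Trapezoidal AUC_0→4.25 (IV):
  [0→1.5]: (1195.0+866.9)/2 × 1.5 = 1546.425
  [1.5→1.75]: (866.9+821.7)/2 × 0.25 = 211.075
  [1.75→2.25]: (821.7+738.3)/2 × 0.5 = 390.0
  [2.25→4.25]: (738.3+481.2)/2 × 2 = 1219.5
  Sum = 3367.0 ng/mL·h
IV tail: 481.2/0.214 = 2248.598; AUC_iv,0→∞ = 3367.0 + 2248.598 = 5615.598 ng/mL·h
Trapezoidal AUC_0→6.5 (subcutaneous injection):
  [0→0.5]: (0.0+307.0)/2 × 0.5 = 76.75
  [0.5→1.5]: (307.0+628.1)/2 × 1 = 467.55
  [1.5→4.5]: (628.1+636.1)/2 × 3 = 1896.3
  [4.5→6.5]: (636.1+467.3)/2 × 2 = 1103.4
  Sum = 3544.0 ng/mL·h
subcutaneous injection tail: 467.3/0.214 = 2183.645; AUC_ev,0→∞ = 3544.0 + 2183.645 = 5727.645 ng/mL·h
F = (AUC_ev/D_ev)/(AUC_iv/D_iv) = (5727.645/150)/(5615.598/100) = 38.1843/56.15598 = 0.6800

F = 0.680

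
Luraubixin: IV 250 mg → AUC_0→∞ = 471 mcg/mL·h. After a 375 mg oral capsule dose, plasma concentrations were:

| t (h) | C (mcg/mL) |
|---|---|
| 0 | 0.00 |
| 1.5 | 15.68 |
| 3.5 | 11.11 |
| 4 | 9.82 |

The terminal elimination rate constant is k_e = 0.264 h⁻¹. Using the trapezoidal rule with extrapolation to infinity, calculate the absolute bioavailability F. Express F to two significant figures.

F = 0.11

Trapezoidal AUC_0→4 (oral capsule):
  [0→1.5]: (0.00+15.68)/2 × 1.5 = 11.76
  [1.5→3.5]: (15.68+11.11)/2 × 2 = 26.79
  [3.5→4]: (11.11+9.82)/2 × 0.5 = 5.2325
  Sum = 43.7825 mcg/mL·h
Tail: C_last/k_e = 9.82/0.264 = 37.197
AUC_0→∞ (oral capsule) = 43.7825 + 37.197 = 80.9795 mcg/mL·h
F = (AUC_ev/D_ev)/(AUC_iv/D_iv) = (80.9795/375)/(471/250) = 0.215945/1.884 = 0.1146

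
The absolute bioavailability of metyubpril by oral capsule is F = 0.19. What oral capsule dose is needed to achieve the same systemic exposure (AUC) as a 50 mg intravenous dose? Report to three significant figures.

D_oral = 263 mg

For equal systemic exposure: F × D_ev = D_iv
D_ev = D_iv / F = 50 / 0.19 = 263.158 mg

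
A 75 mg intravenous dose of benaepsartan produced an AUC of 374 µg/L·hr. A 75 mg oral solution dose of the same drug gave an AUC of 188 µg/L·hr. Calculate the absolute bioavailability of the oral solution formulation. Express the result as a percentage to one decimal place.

F = 50.3%

F = (AUC_ev / D_ev) / (AUC_iv / D_iv)
  = (188/75) / (374/75)
  = 2.50667 / 4.98667 = 0.5027
  = 50.27%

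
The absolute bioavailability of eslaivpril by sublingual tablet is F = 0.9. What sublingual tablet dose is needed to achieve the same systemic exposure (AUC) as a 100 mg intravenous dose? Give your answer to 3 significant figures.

D_sublingual = 111 mg

For equal systemic exposure: F × D_ev = D_iv
D_ev = D_iv / F = 100 / 0.9 = 111.111 mg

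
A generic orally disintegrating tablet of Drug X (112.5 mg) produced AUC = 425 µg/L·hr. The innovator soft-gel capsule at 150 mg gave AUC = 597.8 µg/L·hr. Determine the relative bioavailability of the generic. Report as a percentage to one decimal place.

F_rel = (AUC_test/D_test) / (AUC_ref/D_ref)
      = (425/112.5) / (597.8/150)
      = 3.77778 / 3.98533 = 0.9479 = 94.79%

F_rel = 94.8%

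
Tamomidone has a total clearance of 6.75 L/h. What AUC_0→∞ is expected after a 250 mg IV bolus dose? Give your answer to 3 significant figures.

AUC_0→∞ = Dose_iv / CL
        = 250 / 6.75 = 37.037 mg/L·h

AUC = 37.0 mg/L·h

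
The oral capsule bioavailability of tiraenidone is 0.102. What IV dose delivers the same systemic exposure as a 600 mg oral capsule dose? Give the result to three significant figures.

Systemic exposure from an extravascular dose = F × D_ev, so the equivalent IV dose is F × D_ev.
D_iv = F × D_ev = 0.102 × 600 = 61.2 mg

D_iv = 61.2 mg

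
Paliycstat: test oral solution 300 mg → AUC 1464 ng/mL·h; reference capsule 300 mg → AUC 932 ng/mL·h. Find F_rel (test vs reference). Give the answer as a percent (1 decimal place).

F_rel = 157.1%

F_rel = (AUC_test/D_test) / (AUC_ref/D_ref)
      = (1464/300) / (932/300)
      = 4.88 / 3.10667 = 1.5708 = 157.08%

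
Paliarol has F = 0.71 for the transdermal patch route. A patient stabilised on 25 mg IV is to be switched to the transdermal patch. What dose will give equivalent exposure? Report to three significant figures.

D_transdermal = 35.2 mg

For equal systemic exposure: F × D_ev = D_iv
D_ev = D_iv / F = 25 / 0.71 = 35.2113 mg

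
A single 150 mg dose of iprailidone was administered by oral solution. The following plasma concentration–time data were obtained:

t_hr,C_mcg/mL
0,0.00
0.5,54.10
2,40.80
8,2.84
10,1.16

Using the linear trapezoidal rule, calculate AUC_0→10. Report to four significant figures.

Trapezoidal AUC_0→10:
  [0→0.5]: (0.00+54.10)/2 × 0.5 = 13.525
  [0.5→2]: (54.10+40.80)/2 × 1.5 = 71.175
  [2→8]: (40.80+2.84)/2 × 6 = 130.92
  [8→10]: (2.84+1.16)/2 × 2 = 4.0
  Sum = 219.62 mcg/mL·hr

AUC = 219.6 mcg/mL·hr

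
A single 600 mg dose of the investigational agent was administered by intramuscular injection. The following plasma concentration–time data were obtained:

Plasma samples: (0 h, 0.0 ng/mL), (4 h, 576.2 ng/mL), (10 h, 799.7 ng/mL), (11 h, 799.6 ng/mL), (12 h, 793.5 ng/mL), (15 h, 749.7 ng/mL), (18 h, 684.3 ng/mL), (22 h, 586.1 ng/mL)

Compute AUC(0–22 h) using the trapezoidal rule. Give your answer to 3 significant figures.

Trapezoidal AUC_0→22:
  [0→4]: (0.0+576.2)/2 × 4 = 1152.4
  [4→10]: (576.2+799.7)/2 × 6 = 4127.7
  [10→11]: (799.7+799.6)/2 × 1 = 799.65
  [11→12]: (799.6+793.5)/2 × 1 = 796.55
  [12→15]: (793.5+749.7)/2 × 3 = 2314.8
  [15→18]: (749.7+684.3)/2 × 3 = 2151.0
  [18→22]: (684.3+586.1)/2 × 4 = 2540.8
  Sum = 13882.9 ng/mL·h

AUC = 13900 ng/mL·h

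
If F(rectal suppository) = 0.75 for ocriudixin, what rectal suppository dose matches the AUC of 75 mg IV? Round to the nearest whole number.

For equal systemic exposure: F × D_ev = D_iv
D_ev = D_iv / F = 75 / 0.75 = 100 mg

D_rectal = 100 mg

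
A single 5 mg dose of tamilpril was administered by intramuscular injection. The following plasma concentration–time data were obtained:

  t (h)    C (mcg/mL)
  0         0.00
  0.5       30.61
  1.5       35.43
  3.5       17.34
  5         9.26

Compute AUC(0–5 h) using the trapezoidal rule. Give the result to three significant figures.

Trapezoidal AUC_0→5:
  [0→0.5]: (0.00+30.61)/2 × 0.5 = 7.6525
  [0.5→1.5]: (30.61+35.43)/2 × 1 = 33.02
  [1.5→3.5]: (35.43+17.34)/2 × 2 = 52.77
  [3.5→5]: (17.34+9.26)/2 × 1.5 = 19.95
  Sum = 113.3925 mcg/mL·h

AUC = 113 mcg/mL·h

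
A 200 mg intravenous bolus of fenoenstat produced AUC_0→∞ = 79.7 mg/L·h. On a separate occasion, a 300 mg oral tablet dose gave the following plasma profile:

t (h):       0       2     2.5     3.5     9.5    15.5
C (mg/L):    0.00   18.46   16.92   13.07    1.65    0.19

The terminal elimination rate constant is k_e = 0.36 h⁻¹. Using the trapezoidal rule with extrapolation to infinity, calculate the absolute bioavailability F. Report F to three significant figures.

Trapezoidal AUC_0→15.5 (oral tablet):
  [0→2]: (0.00+18.46)/2 × 2 = 18.46
  [2→2.5]: (18.46+16.92)/2 × 0.5 = 8.845
  [2.5→3.5]: (16.92+13.07)/2 × 1 = 14.995
  [3.5→9.5]: (13.07+1.65)/2 × 6 = 44.16
  [9.5→15.5]: (1.65+0.19)/2 × 6 = 5.52
  Sum = 91.98 mg/L·h
Tail: C_last/k_e = 0.19/0.36 = 0.528
AUC_0→∞ (oral tablet) = 91.98 + 0.528 = 92.508 mg/L·h
F = (AUC_ev/D_ev)/(AUC_iv/D_iv) = (92.508/300)/(79.7/200) = 0.30836/0.3985 = 0.7738

F = 0.774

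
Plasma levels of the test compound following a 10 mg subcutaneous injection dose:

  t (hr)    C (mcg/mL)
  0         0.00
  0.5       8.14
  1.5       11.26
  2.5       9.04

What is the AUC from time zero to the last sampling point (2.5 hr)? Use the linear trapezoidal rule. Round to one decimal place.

Trapezoidal AUC_0→2.5:
  [0→0.5]: (0.00+8.14)/2 × 0.5 = 2.035
  [0.5→1.5]: (8.14+11.26)/2 × 1 = 9.7
  [1.5→2.5]: (11.26+9.04)/2 × 1 = 10.15
  Sum = 21.885 mcg/mL·hr

AUC = 21.9 mcg/mL·hr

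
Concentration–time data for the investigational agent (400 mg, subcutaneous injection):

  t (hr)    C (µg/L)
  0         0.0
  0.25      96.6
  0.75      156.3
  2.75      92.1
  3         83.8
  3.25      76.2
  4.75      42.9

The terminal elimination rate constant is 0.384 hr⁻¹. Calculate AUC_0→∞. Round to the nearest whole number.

AUC = 567 µg/L·hr

Trapezoidal AUC_0→4.75:
  [0→0.25]: (0.0+96.6)/2 × 0.25 = 12.075
  [0.25→0.75]: (96.6+156.3)/2 × 0.5 = 63.225
  [0.75→2.75]: (156.3+92.1)/2 × 2 = 248.4
  [2.75→3]: (92.1+83.8)/2 × 0.25 = 21.9875
  [3→3.25]: (83.8+76.2)/2 × 0.25 = 20.0
  [3.25→4.75]: (76.2+42.9)/2 × 1.5 = 89.325
  Sum = 455.0125 µg/L·hr
Extrapolated tail: C_last / k_e = 42.9 / 0.384 = 111.719
AUC_0→∞ = 455.0125 + 111.719 = 566.7315 µg/L·hr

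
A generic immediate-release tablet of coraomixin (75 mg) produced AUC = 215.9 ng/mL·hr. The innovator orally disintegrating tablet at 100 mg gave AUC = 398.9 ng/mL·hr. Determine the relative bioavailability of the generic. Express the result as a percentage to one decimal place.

F_rel = 72.2%

F_rel = (AUC_test/D_test) / (AUC_ref/D_ref)
      = (215.9/75) / (398.9/100)
      = 2.87867 / 3.989 = 0.7217 = 72.17%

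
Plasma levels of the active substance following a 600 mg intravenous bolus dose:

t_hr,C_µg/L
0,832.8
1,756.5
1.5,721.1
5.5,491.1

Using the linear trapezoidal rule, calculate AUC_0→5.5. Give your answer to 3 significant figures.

AUC = 3590 µg/L·hr

Trapezoidal AUC_0→5.5:
  [0→1]: (832.8+756.5)/2 × 1 = 794.65
  [1→1.5]: (756.5+721.1)/2 × 0.5 = 369.4
  [1.5→5.5]: (721.1+491.1)/2 × 4 = 2424.4
  Sum = 3588.45 µg/L·hr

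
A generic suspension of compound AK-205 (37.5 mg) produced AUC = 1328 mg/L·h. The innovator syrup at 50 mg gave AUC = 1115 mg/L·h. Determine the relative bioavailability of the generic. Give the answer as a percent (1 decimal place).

F_rel = (AUC_test/D_test) / (AUC_ref/D_ref)
      = (1328/37.5) / (1115/50)
      = 35.4133 / 22.3 = 1.5880 = 158.80%

F_rel = 158.8%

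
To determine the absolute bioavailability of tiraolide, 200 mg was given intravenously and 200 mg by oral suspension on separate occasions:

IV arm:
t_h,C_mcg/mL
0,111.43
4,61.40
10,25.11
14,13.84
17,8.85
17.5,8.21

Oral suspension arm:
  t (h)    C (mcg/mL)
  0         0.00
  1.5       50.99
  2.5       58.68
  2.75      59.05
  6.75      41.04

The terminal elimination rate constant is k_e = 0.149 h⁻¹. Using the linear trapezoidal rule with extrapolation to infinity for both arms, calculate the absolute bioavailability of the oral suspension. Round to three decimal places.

Trapezoidal AUC_0→17.5 (IV):
  [0→4]: (111.43+61.40)/2 × 4 = 345.66
  [4→10]: (61.40+25.11)/2 × 6 = 259.53
  [10→14]: (25.11+13.84)/2 × 4 = 77.9
  [14→17]: (13.84+8.85)/2 × 3 = 34.035
  [17→17.5]: (8.85+8.21)/2 × 0.5 = 4.265
  Sum = 721.39 mcg/mL·h
IV tail: 8.21/0.149 = 55.101; AUC_iv,0→∞ = 721.39 + 55.101 = 776.491 mcg/mL·h
Trapezoidal AUC_0→6.75 (oral suspension):
  [0→1.5]: (0.00+50.99)/2 × 1.5 = 38.2425
  [1.5→2.5]: (50.99+58.68)/2 × 1 = 54.835
  [2.5→2.75]: (58.68+59.05)/2 × 0.25 = 14.71625
  [2.75→6.75]: (59.05+41.04)/2 × 4 = 200.18
  Sum = 307.97375 mcg/mL·h
oral suspension tail: 41.04/0.149 = 275.436; AUC_ev,0→∞ = 307.97375 + 275.436 = 583.40975 mcg/mL·h
F = (AUC_ev/D_ev)/(AUC_iv/D_iv) = (583.40975/200)/(776.491/200) = 2.91705/3.882455 = 0.7513

F = 0.751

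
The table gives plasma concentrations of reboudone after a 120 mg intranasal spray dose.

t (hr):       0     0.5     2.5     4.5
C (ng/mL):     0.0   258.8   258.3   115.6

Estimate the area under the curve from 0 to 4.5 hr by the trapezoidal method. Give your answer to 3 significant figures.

Trapezoidal AUC_0→4.5:
  [0→0.5]: (0.0+258.8)/2 × 0.5 = 64.7
  [0.5→2.5]: (258.8+258.3)/2 × 2 = 517.1
  [2.5→4.5]: (258.3+115.6)/2 × 2 = 373.9
  Sum = 955.7 ng/mL·hr

AUC = 956 ng/mL·hr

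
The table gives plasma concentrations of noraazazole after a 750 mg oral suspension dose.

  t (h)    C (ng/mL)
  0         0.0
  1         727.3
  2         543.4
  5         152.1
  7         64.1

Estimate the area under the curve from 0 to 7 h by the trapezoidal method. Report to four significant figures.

Trapezoidal AUC_0→7:
  [0→1]: (0.0+727.3)/2 × 1 = 363.65
  [1→2]: (727.3+543.4)/2 × 1 = 635.35
  [2→5]: (543.4+152.1)/2 × 3 = 1043.25
  [5→7]: (152.1+64.1)/2 × 2 = 216.2
  Sum = 2258.45 ng/mL·h

AUC = 2258 ng/mL·h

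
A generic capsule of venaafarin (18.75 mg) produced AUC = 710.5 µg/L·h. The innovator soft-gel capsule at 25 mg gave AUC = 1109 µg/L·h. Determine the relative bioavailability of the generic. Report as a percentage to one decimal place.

F_rel = (AUC_test/D_test) / (AUC_ref/D_ref)
      = (710.5/18.75) / (1109/25)
      = 37.8933 / 44.36 = 0.8542 = 85.42%

F_rel = 85.4%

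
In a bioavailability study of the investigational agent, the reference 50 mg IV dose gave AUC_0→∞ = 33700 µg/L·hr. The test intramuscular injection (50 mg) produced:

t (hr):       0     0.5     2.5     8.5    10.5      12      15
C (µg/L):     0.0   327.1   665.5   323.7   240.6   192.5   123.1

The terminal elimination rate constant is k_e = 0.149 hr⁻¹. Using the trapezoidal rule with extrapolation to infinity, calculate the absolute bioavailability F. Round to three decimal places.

Trapezoidal AUC_0→15 (intramuscular injection):
  [0→0.5]: (0.0+327.1)/2 × 0.5 = 81.775
  [0.5→2.5]: (327.1+665.5)/2 × 2 = 992.6
  [2.5→8.5]: (665.5+323.7)/2 × 6 = 2967.6
  [8.5→10.5]: (323.7+240.6)/2 × 2 = 564.3
  [10.5→12]: (240.6+192.5)/2 × 1.5 = 324.825
  [12→15]: (192.5+123.1)/2 × 3 = 473.4
  Sum = 5404.5 µg/L·hr
Tail: C_last/k_e = 123.1/0.149 = 826.174
AUC_0→∞ (intramuscular injection) = 5404.5 + 826.174 = 6230.674 µg/L·hr
F = (AUC_ev/D_ev)/(AUC_iv/D_iv) = (6230.674/50)/(33700/50) = 124.61348/674 = 0.1849

F = 0.185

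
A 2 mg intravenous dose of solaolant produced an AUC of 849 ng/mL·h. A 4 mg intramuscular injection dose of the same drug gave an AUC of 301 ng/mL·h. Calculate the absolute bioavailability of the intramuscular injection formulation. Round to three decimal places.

F = (AUC_ev / D_ev) / (AUC_iv / D_iv)
  = (301/4) / (849/2)
  = 75.25 / 424.5 = 0.1773

F = 0.177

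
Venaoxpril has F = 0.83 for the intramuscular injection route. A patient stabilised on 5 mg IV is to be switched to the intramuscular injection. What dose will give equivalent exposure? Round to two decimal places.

D_intramuscular = 6.02 mg

For equal systemic exposure: F × D_ev = D_iv
D_ev = D_iv / F = 5 / 0.83 = 6.0241 mg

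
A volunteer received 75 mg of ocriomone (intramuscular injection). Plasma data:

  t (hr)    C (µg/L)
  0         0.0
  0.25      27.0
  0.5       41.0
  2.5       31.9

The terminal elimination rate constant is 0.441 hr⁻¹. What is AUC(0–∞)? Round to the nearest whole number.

Trapezoidal AUC_0→2.5:
  [0→0.25]: (0.0+27.0)/2 × 0.25 = 3.375
  [0.25→0.5]: (27.0+41.0)/2 × 0.25 = 8.5
  [0.5→2.5]: (41.0+31.9)/2 × 2 = 72.9
  Sum = 84.775 µg/L·hr
Extrapolated tail: C_last / k_e = 31.9 / 0.441 = 72.336
AUC_0→∞ = 84.775 + 72.336 = 157.111 µg/L·hr

AUC = 157 µg/L·hr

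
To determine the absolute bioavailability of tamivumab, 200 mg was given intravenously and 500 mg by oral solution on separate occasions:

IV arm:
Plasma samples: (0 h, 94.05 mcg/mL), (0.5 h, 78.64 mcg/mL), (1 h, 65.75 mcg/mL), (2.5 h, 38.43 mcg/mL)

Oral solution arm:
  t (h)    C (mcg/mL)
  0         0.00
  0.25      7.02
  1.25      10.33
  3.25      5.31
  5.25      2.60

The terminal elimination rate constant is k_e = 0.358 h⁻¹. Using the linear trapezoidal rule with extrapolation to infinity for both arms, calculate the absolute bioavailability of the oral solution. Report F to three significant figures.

Trapezoidal AUC_0→2.5 (IV):
  [0→0.5]: (94.05+78.64)/2 × 0.5 = 43.1725
  [0.5→1]: (78.64+65.75)/2 × 0.5 = 36.0975
  [1→2.5]: (65.75+38.43)/2 × 1.5 = 78.135
  Sum = 157.405 mcg/mL·h
IV tail: 38.43/0.358 = 107.346; AUC_iv,0→∞ = 157.405 + 107.346 = 264.751 mcg/mL·h
Trapezoidal AUC_0→5.25 (oral solution):
  [0→0.25]: (0.00+7.02)/2 × 0.25 = 0.8775
  [0.25→1.25]: (7.02+10.33)/2 × 1 = 8.675
  [1.25→3.25]: (10.33+5.31)/2 × 2 = 15.64
  [3.25→5.25]: (5.31+2.60)/2 × 2 = 7.91
  Sum = 33.1025 mcg/mL·h
oral solution tail: 2.60/0.358 = 7.263; AUC_ev,0→∞ = 33.1025 + 7.263 = 40.3655 mcg/mL·h
F = (AUC_ev/D_ev)/(AUC_iv/D_iv) = (40.3655/500)/(264.751/200) = 0.080731/1.323755 = 0.0610

F = 0.0610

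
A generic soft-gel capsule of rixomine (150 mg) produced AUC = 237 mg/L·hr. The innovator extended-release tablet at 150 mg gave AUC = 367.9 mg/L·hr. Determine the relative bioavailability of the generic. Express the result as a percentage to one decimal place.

F_rel = (AUC_test/D_test) / (AUC_ref/D_ref)
      = (237/150) / (367.9/150)
      = 1.58 / 2.45267 = 0.6442 = 64.42%

F_rel = 64.4%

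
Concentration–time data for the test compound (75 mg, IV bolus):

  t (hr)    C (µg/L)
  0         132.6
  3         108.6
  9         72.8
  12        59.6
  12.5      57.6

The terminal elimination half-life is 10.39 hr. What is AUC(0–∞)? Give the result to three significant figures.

AUC = 2000 µg/L·hr

Trapezoidal AUC_0→12.5:
  [0→3]: (132.6+108.6)/2 × 3 = 361.8
  [3→9]: (108.6+72.8)/2 × 6 = 544.2
  [9→12]: (72.8+59.6)/2 × 3 = 198.6
  [12→12.5]: (59.6+57.6)/2 × 0.5 = 29.3
  Sum = 1133.9 µg/L·hr
k_e = ln2 / t½ = 0.693147 / 10.39 = 0.0667 hr^-1
Extrapolated tail: C_last / k_e = 57.6 / 0.0667 = 863.568
AUC_0→∞ = 1133.9 + 863.568 = 1997.468 µg/L·hr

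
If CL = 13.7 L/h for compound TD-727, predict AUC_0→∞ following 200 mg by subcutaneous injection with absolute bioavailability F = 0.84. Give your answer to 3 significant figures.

AUC = 12.3 mg/L·h

AUC_0→∞ = F × Dose / CL
        = 0.84 × 200 / 13.7 = 12.2628 mg/L·h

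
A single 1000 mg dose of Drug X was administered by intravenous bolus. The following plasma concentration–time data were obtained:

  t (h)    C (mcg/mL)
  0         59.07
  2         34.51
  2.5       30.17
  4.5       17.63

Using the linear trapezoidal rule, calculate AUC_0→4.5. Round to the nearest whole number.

AUC = 158 mcg/mL·h

Trapezoidal AUC_0→4.5:
  [0→2]: (59.07+34.51)/2 × 2 = 93.58
  [2→2.5]: (34.51+30.17)/2 × 0.5 = 16.17
  [2.5→4.5]: (30.17+17.63)/2 × 2 = 47.8
  Sum = 157.55 mcg/mL·h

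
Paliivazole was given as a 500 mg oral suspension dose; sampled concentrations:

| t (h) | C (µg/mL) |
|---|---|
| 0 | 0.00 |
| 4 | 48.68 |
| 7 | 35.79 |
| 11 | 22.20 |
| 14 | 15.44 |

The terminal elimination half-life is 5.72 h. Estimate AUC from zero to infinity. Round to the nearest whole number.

AUC = 524 µg/mL·h

Trapezoidal AUC_0→14:
  [0→4]: (0.00+48.68)/2 × 4 = 97.36
  [4→7]: (48.68+35.79)/2 × 3 = 126.705
  [7→11]: (35.79+22.20)/2 × 4 = 115.98
  [11→14]: (22.20+15.44)/2 × 3 = 56.46
  Sum = 396.505 µg/mL·h
k_e = ln2 / t½ = 0.693147 / 5.72 = 0.1212 h^-1
Extrapolated tail: C_last / k_e = 15.44 / 0.1212 = 127.393
AUC_0→∞ = 396.505 + 127.393 = 523.898 µg/mL·h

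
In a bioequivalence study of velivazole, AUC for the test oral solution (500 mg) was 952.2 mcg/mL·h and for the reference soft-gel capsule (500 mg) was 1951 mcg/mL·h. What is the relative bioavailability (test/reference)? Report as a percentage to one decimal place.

F_rel = (AUC_test/D_test) / (AUC_ref/D_ref)
      = (952.2/500) / (1951/500)
      = 1.9044 / 3.902 = 0.4881 = 48.81%

F_rel = 48.8%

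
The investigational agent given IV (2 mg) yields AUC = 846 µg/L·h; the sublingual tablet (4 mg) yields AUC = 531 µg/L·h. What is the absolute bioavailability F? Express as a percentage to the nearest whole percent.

F = (AUC_ev / D_ev) / (AUC_iv / D_iv)
  = (531/4) / (846/2)
  = 132.75 / 423 = 0.3138
  = 31.38%

F = 31%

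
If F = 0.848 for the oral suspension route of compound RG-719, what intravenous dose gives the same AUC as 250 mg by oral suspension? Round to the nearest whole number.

D_iv = 212 mg

Systemic exposure from an extravascular dose = F × D_ev, so the equivalent IV dose is F × D_ev.
D_iv = F × D_ev = 0.848 × 250 = 212 mg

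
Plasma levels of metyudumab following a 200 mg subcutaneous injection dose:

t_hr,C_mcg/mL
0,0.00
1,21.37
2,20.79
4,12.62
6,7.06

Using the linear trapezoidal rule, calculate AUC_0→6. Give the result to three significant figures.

AUC = 84.9 mcg/mL·hr

Trapezoidal AUC_0→6:
  [0→1]: (0.00+21.37)/2 × 1 = 10.685
  [1→2]: (21.37+20.79)/2 × 1 = 21.08
  [2→4]: (20.79+12.62)/2 × 2 = 33.41
  [4→6]: (12.62+7.06)/2 × 2 = 19.68
  Sum = 84.855 mcg/mL·hr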